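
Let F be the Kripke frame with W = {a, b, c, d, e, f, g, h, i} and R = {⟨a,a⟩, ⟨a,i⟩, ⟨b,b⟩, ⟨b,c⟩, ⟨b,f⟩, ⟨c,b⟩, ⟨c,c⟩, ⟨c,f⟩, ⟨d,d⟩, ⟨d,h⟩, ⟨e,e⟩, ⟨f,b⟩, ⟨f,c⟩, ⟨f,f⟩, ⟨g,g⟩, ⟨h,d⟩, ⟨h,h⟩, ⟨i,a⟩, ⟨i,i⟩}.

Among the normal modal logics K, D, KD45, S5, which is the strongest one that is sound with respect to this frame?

S5

Serial (axiom D): yes — every world has a successor (e.g. a R a).
Euclidean (axiom 5): yes — any two successors of a common world are R-related.
Transitive (axiom 4): yes — every two-step R-path is closed by a direct edge.
Reflexive (axiom T): yes — every world is R-related to itself.
So F validates K, D, KD45, S5. The strongest is S5.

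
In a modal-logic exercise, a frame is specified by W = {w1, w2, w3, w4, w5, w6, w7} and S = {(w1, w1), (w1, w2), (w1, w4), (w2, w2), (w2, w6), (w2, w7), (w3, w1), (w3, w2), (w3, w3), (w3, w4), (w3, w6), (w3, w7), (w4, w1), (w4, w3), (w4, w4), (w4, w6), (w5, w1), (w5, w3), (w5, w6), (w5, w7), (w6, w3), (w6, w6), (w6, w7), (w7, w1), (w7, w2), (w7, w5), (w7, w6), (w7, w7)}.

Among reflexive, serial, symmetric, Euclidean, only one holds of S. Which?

serial

Reflexive: no — w5 is not related to itself.
Serial: yes — every world has a successor (e.g. w1 S w1).
Symmetric: no — w1 S w2 but not w2 S w1.
Euclidean: no — w1 S w2 and w1 S w4, but not w2 S w4.
Only serial holds.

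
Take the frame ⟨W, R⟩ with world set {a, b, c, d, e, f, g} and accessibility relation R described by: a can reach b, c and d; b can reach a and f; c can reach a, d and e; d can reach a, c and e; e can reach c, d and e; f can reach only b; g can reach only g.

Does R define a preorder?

No

Reflexive: no — a is not related to itself.
Transitive: no — a R b and b R f, but not a R f.
So R is not a preorder.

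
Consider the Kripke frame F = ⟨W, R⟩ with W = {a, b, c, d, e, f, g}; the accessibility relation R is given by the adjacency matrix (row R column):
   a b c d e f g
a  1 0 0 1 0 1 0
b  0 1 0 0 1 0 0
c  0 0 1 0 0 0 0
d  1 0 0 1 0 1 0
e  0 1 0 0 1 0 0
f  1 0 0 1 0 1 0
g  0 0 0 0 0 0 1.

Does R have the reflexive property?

Yes

Reflexive: yes — every world is R-related to itself.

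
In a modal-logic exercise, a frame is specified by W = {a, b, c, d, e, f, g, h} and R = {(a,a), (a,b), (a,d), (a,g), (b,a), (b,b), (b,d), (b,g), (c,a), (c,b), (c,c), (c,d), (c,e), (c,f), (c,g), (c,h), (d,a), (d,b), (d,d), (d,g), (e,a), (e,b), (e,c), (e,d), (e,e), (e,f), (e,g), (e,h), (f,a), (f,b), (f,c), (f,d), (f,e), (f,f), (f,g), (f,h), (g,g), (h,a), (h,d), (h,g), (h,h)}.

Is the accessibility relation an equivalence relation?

Reflexive: yes — every world is R-related to itself.
Symmetric: no — a R g but not g R a.
Transitive: no — h R a and a R b, but not h R b.
So R is not an equivalence relation.

No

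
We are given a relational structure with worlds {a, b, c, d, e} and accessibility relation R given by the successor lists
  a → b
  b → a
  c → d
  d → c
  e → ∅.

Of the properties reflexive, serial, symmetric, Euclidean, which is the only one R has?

Reflexive: no — a is not related to itself.
Serial: no — e has no R-successor.
Symmetric: yes — every pair in R has its reverse in R.
Euclidean: no — a R b and a R b, but not b R b.
Only symmetric holds.

symmetric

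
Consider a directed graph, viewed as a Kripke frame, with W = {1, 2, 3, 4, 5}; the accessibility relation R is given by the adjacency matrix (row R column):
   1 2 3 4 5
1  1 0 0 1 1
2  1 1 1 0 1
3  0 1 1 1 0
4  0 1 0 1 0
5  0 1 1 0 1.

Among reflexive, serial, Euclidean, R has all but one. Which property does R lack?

Reflexive: yes — every world is R-related to itself.
Serial: yes — every world has a successor (e.g. 1 R 1).
Euclidean: no — 1 R 4 and 1 R 5, but not 4 R 5.
Only Euclidean fails.

Euclidean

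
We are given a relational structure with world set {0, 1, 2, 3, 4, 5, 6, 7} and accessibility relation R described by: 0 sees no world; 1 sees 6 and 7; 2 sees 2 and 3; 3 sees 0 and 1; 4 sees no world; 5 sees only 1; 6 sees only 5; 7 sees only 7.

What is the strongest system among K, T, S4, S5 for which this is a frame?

Reflexive (axiom T): no — 0 is not related to itself.
Transitive (axiom 4): no — 1 R 6 and 6 R 5, but not 1 R 5.
Euclidean (axiom 5): no — 1 R 6 and 1 R 7, but not 6 R 7.
So F validates K; T would additionally require R to be reflexive. The strongest is K.

K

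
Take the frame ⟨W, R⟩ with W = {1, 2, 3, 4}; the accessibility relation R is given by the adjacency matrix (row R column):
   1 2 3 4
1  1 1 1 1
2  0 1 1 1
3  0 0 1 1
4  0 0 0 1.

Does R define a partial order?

Reflexive: yes — every world is R-related to itself.
Transitive: yes — every two-step R-path is closed by a direct edge.
Antisymmetric: yes — no distinct pair is related both ways.
So R is a partial order.

Yes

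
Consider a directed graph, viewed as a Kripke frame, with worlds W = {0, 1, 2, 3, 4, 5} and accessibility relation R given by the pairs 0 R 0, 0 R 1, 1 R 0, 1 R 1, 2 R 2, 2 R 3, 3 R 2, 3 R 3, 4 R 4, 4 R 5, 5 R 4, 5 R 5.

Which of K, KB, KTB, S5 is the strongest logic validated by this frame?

Symmetric (axiom B): yes — every pair in R has its reverse in R.
Reflexive (axiom T): yes — every world is R-related to itself.
Euclidean (axiom 5): yes — any two successors of a common world are R-related.
So F validates K, KB, KTB, S5. The strongest is S5.

S5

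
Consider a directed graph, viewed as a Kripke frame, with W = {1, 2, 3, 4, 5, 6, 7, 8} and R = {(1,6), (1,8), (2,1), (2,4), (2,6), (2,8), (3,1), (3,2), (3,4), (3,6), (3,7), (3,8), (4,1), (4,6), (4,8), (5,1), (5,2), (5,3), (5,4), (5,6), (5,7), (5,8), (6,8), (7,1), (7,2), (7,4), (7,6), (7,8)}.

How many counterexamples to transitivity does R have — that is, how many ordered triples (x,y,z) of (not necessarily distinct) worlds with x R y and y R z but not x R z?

0

R is transitive; there are no such tuples.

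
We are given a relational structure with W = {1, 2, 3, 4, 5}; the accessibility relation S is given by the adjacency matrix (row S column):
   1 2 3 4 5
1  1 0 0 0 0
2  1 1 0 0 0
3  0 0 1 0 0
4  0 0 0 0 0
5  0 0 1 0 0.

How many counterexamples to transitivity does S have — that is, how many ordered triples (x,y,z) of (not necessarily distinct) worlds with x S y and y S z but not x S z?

S is transitive; there are no such tuples.

0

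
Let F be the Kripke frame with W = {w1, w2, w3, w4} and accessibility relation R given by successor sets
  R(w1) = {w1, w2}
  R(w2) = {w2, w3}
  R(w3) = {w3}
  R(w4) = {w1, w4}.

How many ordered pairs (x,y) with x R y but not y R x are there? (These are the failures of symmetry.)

3

Enumerating: (w1,w2), (w2,w3), (w4,w1).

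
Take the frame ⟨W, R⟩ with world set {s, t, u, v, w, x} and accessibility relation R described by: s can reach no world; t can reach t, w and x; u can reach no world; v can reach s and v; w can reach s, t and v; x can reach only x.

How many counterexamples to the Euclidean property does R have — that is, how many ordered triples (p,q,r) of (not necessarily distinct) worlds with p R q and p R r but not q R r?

12

Enumerating: (t,w,w), (t,w,x), (t,x,t), (t,x,w), (v,s,s), (v,s,v), (w,s,s), (w,s,t), (w,s,v), (w,t,s), (w,t,v), (w,v,t).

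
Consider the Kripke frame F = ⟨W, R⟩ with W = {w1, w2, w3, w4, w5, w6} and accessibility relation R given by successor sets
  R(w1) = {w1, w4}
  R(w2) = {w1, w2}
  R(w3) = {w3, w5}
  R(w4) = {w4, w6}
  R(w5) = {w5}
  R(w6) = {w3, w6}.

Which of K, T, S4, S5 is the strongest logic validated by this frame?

Reflexive (axiom T): yes — every world is R-related to itself.
Transitive (axiom 4): no — w1 R w4 and w4 R w6, but not w1 R w6.
Euclidean (axiom 5): no — w1 R w4 and w1 R w1, but not w4 R w1.
So F validates K, T; S4 would additionally require R to be transitive. The strongest is T.

T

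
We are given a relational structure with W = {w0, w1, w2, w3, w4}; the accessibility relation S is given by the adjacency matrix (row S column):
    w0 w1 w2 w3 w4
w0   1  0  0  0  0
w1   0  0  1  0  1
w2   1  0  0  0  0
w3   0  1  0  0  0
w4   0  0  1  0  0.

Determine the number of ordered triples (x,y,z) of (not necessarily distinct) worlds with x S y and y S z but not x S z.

4

Enumerating: (w1,w2,w0), (w3,w1,w2), (w3,w1,w4), (w4,w2,w0).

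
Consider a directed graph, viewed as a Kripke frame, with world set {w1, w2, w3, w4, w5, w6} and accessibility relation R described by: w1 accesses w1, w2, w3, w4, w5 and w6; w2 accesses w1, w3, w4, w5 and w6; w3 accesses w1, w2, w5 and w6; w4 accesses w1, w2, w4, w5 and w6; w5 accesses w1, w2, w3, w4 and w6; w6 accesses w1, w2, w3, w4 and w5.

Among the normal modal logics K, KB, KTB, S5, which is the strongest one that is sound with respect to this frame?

Symmetric (axiom B): yes — every pair in R has its reverse in R.
Reflexive (axiom T): no — w2 is not related to itself.
Euclidean (axiom 5): no — w1 R w3 and w1 R w4, but not w3 R w4.
So F validates K, KB; KTB would additionally require R to be reflexive. The strongest is KB.

KB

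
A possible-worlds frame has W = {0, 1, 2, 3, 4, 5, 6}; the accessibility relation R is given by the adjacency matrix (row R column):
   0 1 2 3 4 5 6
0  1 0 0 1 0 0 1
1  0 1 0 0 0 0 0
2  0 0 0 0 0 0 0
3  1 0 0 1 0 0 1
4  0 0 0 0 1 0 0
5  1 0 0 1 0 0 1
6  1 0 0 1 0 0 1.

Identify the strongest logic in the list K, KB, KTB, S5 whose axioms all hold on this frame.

Symmetric (axiom B): no — 5 R 0 but not 0 R 5.
Reflexive (axiom T): no — 2 is not related to itself.
Euclidean (axiom 5): yes — any two successors of a common world are R-related.
So F validates K; KB would additionally require R to be symmetric. The strongest is K.

K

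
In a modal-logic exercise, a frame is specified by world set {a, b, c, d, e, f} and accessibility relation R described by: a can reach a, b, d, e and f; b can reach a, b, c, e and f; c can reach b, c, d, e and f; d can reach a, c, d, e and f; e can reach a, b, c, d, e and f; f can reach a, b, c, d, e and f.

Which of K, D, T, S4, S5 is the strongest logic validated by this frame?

T

Serial (axiom D): yes — every world has a successor (e.g. a R a).
Reflexive (axiom T): yes — every world is R-related to itself.
Transitive (axiom 4): no — a R b and b R c, but not a R c.
Euclidean (axiom 5): no — a R b and a R d, but not b R d.
So F validates K, D, T; S4 would additionally require R to be transitive. The strongest is T.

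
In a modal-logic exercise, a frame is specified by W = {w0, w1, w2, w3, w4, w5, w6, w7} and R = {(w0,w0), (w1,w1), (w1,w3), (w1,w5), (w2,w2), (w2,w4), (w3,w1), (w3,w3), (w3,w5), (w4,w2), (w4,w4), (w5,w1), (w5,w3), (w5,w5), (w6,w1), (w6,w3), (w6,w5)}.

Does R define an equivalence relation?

Reflexive: no — w6 is not related to itself.
Symmetric: no — w6 R w1 but not w1 R w6.
Transitive: yes — every two-step R-path is closed by a direct edge.
So R is not an equivalence relation.

No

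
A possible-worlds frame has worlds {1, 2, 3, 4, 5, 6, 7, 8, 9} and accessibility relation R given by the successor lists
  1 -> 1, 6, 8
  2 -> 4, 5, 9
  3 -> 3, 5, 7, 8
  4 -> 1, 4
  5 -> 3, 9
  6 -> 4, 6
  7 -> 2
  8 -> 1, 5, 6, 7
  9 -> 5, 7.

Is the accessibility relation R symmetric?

No

Symmetric: no — 1 R 6 but not 6 R 1.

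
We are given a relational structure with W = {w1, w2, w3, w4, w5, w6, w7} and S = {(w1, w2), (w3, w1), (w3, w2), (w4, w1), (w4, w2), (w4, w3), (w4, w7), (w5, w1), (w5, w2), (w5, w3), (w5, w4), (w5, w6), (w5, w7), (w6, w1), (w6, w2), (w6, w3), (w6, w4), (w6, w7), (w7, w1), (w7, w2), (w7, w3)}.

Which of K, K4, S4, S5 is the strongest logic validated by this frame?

K4

Transitive (axiom 4): yes — every two-step S-path is closed by a direct edge.
Reflexive (axiom T): no — w1 is not related to itself.
Euclidean (axiom 5): no — w3 S w2 and w3 S w1, but not w2 S w1.
So F validates K, K4; S4 would additionally require S to be reflexive. The strongest is K4.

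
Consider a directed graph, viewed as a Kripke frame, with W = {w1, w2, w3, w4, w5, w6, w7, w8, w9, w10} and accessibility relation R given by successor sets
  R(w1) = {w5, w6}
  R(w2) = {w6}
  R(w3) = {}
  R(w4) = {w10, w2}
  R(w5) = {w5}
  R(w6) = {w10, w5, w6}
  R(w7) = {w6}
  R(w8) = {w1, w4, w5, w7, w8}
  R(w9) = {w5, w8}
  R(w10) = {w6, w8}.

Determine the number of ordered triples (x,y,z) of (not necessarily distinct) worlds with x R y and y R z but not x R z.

Enumerating: (w1,w6,w10), (w10,w6,w10), (w10,w6,w5), (w10,w8,w1), (w10,w8,w4), (w10,w8,w5), (w10,w8,w7), (w2,w6,w10), (w2,w6,w5), (w4,w10,w6), (w4,w10,w8), (w4,w2,w6), … and 10 more.
Total: 22.

22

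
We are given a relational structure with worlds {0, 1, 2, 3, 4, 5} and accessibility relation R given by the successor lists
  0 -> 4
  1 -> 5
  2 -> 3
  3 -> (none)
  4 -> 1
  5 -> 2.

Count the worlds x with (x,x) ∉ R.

Enumerating: 0, 1, 2, 3, 4, 5.

6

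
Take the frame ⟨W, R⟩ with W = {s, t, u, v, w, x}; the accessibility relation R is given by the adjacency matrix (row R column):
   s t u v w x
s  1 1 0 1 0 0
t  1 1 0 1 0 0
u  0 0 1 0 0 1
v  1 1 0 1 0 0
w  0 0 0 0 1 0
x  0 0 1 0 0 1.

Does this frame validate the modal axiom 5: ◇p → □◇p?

By correspondence theory, 5 is valid on a frame iff R is Euclidean.
Euclidean: yes — any two successors of a common world are R-related.

Yes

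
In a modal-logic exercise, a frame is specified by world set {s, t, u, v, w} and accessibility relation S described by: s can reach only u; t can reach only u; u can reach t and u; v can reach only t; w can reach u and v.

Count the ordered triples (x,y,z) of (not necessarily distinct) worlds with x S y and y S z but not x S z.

5

Enumerating: (s,u,t), (t,u,t), (v,t,u), (w,u,t), (w,v,t).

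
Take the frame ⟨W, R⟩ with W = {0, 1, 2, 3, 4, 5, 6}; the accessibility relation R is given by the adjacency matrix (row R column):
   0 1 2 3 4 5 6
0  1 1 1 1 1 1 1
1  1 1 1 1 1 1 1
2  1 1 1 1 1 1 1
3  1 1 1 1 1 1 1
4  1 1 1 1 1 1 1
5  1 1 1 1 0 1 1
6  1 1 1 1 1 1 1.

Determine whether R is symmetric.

No

Symmetric: no — 4 R 5 but not 5 R 4.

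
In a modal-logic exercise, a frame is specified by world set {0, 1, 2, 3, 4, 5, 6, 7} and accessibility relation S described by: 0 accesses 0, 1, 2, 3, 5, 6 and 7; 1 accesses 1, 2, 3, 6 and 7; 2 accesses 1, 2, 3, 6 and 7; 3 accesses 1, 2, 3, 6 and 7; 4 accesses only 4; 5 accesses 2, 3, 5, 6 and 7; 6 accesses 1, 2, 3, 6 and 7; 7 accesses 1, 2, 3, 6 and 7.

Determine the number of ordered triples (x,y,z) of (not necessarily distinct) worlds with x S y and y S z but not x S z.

Enumerating: (5,2,1), (5,3,1), (5,6,1), (5,7,1).

4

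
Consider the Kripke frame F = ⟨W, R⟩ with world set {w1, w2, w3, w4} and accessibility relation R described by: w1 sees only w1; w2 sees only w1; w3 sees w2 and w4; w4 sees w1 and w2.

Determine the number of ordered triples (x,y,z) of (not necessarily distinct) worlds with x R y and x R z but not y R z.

Enumerating: (w3,w2,w2), (w3,w2,w4), (w3,w4,w4), (w4,w1,w2), (w4,w2,w2).

5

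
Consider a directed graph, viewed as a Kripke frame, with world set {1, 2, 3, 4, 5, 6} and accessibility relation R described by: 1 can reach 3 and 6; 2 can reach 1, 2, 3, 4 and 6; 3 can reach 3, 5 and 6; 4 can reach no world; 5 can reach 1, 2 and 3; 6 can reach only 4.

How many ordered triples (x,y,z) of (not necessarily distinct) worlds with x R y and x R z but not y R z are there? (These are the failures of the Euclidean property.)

27

Enumerating: (1,6,3), (1,6,6), (2,1,1), (2,1,2), (2,1,4), (2,3,1), (2,3,2), (2,3,4), (2,4,1), (2,4,2), (2,4,3), (2,4,4), … and 15 more.
Total: 27.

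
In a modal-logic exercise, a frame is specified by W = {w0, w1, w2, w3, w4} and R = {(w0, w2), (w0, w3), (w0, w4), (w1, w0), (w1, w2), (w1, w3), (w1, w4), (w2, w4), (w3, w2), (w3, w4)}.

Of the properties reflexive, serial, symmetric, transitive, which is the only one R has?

Reflexive: no — w0 is not related to itself.
Serial: no — w4 has no R-successor.
Symmetric: no — w0 R w2 but not w2 R w0.
Transitive: yes — every two-step R-path is closed by a direct edge.
Only transitive holds.

transitive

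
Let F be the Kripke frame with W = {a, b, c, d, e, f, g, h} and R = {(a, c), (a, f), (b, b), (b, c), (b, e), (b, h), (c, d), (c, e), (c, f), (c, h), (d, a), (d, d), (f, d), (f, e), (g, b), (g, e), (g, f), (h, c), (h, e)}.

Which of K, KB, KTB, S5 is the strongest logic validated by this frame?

K

Symmetric (axiom B): no — a R c but not c R a.
Reflexive (axiom T): no — a is not related to itself.
Euclidean (axiom 5): no — a R f and a R c, but not f R c.
So F validates K; KB would additionally require R to be symmetric. The strongest is K.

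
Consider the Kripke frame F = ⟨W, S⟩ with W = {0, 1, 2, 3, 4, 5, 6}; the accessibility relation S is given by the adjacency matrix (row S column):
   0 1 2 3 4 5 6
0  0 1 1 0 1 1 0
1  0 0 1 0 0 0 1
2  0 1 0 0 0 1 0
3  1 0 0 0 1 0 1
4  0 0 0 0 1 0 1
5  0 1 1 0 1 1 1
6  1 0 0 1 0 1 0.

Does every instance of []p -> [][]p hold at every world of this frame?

No

Axiom 4 corresponds to the accessibility relation being transitive.
Transitive: no — 0 S 1 and 1 S 6, but not 0 S 6.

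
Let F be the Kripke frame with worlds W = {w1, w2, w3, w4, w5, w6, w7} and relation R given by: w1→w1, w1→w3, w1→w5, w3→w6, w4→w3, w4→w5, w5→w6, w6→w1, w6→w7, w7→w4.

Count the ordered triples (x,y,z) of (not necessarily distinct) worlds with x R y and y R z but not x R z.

Enumerating: (w1,w3,w6), (w1,w5,w6), (w3,w6,w1), (w3,w6,w7), (w4,w3,w6), (w4,w5,w6), (w5,w6,w1), (w5,w6,w7), (w6,w1,w3), (w6,w1,w5), (w6,w7,w4), (w7,w4,w3), (w7,w4,w5).

13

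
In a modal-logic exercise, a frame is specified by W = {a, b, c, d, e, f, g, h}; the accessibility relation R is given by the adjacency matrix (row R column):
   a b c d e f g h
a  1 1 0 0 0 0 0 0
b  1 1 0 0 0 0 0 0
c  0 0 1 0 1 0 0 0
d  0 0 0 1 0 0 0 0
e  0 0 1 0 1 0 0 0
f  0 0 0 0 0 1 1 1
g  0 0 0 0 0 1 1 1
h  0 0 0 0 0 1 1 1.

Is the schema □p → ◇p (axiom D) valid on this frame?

Yes

Axiom D corresponds to the accessibility relation being serial.
Serial: yes — every world has a successor (e.g. a R a).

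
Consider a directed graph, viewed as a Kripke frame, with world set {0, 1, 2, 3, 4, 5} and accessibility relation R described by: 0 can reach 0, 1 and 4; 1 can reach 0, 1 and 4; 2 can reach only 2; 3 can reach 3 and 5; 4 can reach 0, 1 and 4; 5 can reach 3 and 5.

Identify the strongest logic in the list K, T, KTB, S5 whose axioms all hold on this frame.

S5

Reflexive (axiom T): yes — every world is R-related to itself.
Symmetric (axiom B): yes — every pair in R has its reverse in R.
Euclidean (axiom 5): yes — any two successors of a common world are R-related.
So F validates K, T, KTB, S5. The strongest is S5.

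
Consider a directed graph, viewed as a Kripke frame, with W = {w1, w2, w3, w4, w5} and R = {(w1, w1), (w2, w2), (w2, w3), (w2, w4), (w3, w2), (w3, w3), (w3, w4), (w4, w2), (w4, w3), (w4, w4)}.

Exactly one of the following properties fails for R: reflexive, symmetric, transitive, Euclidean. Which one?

reflexive

Reflexive: no — w5 is not related to itself.
Symmetric: yes — every pair in R has its reverse in R.
Transitive: yes — every two-step R-path is closed by a direct edge.
Euclidean: yes — any two successors of a common world are R-related.
Only reflexive fails.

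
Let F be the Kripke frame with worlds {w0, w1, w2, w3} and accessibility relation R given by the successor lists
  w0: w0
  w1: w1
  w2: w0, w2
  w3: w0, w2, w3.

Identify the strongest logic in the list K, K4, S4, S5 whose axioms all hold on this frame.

Transitive (axiom 4): yes — every two-step R-path is closed by a direct edge.
Reflexive (axiom T): yes — every world is R-related to itself.
Euclidean (axiom 5): no — w3 R w0 and w3 R w2, but not w0 R w2.
So F validates K, K4, S4; S5 would additionally require R to be Euclidean. The strongest is S4.

S4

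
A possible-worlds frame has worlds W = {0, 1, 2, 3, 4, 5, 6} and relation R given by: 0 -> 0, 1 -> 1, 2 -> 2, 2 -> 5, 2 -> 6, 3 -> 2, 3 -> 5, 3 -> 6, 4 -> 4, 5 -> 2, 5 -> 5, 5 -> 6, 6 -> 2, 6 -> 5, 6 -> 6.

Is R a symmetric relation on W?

Symmetric: no — 3 R 2 but not 2 R 3.

No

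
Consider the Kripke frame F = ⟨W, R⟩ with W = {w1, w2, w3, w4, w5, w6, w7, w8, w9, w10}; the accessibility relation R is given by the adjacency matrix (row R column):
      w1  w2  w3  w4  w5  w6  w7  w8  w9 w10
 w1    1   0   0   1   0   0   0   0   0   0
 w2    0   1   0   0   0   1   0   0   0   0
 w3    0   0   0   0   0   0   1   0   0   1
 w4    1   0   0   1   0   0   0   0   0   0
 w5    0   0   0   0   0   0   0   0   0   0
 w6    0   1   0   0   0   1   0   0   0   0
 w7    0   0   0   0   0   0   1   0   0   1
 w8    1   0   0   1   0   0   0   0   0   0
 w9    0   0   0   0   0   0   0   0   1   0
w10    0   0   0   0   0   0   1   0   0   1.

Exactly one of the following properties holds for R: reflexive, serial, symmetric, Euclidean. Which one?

Euclidean

Reflexive: no — w3 is not related to itself.
Serial: no — w5 has no R-successor.
Symmetric: no — w3 R w10 but not w10 R w3.
Euclidean: yes — any two successors of a common world are R-related.
Only Euclidean holds.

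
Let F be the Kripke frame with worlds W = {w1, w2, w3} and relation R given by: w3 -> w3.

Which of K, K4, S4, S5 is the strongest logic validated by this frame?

Transitive (axiom 4): yes — every two-step R-path is closed by a direct edge.
Reflexive (axiom T): no — w1 is not related to itself.
Euclidean (axiom 5): yes — any two successors of a common world are R-related.
So F validates K, K4; S4 would additionally require R to be reflexive. The strongest is K4.

K4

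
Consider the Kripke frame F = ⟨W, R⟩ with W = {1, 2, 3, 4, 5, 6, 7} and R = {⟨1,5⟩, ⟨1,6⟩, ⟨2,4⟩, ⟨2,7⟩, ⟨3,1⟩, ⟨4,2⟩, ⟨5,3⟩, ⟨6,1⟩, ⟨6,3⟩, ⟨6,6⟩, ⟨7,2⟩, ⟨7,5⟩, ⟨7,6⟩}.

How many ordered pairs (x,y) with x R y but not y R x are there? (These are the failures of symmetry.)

Enumerating: (1,5), (3,1), (5,3), (6,3), (7,5), (7,6).

6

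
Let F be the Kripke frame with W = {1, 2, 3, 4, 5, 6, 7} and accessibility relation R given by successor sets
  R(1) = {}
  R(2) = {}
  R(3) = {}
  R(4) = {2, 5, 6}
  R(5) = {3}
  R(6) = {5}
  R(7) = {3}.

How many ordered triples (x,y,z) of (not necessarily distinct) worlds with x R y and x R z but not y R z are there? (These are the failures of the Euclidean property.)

Enumerating: (4,2,2), (4,2,5), (4,2,6), (4,5,2), (4,5,5), (4,5,6), (4,6,2), (4,6,6), (5,3,3), (6,5,5), (7,3,3).

11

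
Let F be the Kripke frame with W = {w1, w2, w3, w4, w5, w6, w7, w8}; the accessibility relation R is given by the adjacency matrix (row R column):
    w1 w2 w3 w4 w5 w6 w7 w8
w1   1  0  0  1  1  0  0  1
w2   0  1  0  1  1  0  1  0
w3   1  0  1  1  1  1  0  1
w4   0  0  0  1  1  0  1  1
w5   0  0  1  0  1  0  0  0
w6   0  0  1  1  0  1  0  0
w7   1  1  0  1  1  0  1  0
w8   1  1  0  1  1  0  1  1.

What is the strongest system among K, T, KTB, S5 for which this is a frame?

T

Reflexive (axiom T): yes — every world is R-related to itself.
Symmetric (axiom B): no — w1 R w4 but not w4 R w1.
Euclidean (axiom 5): no — w1 R w5 and w1 R w4, but not w5 R w4.
So F validates K, T; KTB would additionally require R to be symmetric. The strongest is T.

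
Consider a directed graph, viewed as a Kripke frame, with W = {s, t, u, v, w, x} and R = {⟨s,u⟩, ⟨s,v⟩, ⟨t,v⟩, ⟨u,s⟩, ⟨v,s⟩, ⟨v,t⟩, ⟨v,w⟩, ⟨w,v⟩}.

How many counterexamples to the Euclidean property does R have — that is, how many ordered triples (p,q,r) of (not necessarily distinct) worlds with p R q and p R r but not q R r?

16

Enumerating: (s,u,u), (s,u,v), (s,v,u), (s,v,v), (t,v,v), (u,s,s), (v,s,s), (v,s,t), (v,s,w), (v,t,s), (v,t,t), (v,t,w), (v,w,s), (v,w,t), (v,w,w), (w,v,v).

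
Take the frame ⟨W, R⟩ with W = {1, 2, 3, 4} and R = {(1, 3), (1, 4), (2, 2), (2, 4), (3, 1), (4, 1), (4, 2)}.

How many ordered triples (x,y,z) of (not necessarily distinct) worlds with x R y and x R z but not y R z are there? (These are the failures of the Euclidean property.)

9

Enumerating: (1,3,3), (1,3,4), (1,4,3), (1,4,4), (2,4,4), (3,1,1), (4,1,1), (4,1,2), (4,2,1).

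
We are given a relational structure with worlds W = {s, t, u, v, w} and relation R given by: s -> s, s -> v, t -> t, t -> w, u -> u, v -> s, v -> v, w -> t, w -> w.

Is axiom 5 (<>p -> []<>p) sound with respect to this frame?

Axiom 5 corresponds to the accessibility relation being Euclidean.
Euclidean: yes — any two successors of a common world are R-related.

Yes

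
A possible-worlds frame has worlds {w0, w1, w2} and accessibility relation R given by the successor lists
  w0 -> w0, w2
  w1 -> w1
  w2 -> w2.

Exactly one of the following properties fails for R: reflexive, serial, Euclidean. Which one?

Euclidean

Reflexive: yes — every world is R-related to itself.
Serial: yes — every world has a successor (e.g. w0 R w0).
Euclidean: no — w0 R w2 and w0 R w0, but not w2 R w0.
Only Euclidean fails.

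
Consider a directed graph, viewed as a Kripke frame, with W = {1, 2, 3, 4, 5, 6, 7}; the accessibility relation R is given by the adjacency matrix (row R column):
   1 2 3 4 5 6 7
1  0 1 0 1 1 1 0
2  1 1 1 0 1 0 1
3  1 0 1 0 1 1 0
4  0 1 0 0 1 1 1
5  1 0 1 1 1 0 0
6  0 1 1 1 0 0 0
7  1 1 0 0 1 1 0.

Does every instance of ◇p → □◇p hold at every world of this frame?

No

By correspondence theory, 5 is valid on a frame iff R is Euclidean.
Euclidean: no — 1 R 2 and 1 R 4, but not 2 R 4.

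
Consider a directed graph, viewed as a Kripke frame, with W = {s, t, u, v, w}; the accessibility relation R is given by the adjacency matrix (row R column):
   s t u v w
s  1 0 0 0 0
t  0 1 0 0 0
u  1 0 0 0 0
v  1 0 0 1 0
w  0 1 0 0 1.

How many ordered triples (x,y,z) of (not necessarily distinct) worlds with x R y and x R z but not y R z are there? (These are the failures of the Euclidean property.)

2

Enumerating: (v,s,v), (w,t,w).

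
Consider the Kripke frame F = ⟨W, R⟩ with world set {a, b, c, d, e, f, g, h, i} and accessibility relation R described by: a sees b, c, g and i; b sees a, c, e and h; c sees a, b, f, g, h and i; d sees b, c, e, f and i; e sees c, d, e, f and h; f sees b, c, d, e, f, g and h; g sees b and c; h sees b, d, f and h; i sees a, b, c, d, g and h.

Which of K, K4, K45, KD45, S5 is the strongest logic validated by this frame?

Transitive (axiom 4): no — a R b and b R e, but not a R e.
Euclidean (axiom 5): no — a R b and a R g, but not b R g.
Serial (axiom D): yes — every world has a successor (e.g. a R b).
Reflexive (axiom T): no — a is not related to itself.
So F validates K; K4 would additionally require R to be transitive. The strongest is K.

K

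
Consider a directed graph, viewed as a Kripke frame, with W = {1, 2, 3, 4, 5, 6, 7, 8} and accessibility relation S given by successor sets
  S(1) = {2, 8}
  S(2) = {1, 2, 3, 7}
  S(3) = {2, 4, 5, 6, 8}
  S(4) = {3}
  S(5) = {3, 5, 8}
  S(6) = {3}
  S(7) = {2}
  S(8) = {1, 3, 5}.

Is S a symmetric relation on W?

Yes

Symmetric: yes — every pair in S has its reverse in S.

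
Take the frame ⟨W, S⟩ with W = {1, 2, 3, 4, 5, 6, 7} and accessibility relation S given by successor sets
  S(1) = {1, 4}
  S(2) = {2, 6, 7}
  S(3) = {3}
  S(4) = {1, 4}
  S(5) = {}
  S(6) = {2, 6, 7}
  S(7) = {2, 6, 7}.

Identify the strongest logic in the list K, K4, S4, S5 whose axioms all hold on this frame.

K4

Transitive (axiom 4): yes — every two-step S-path is closed by a direct edge.
Reflexive (axiom T): no — 5 is not related to itself.
Euclidean (axiom 5): yes — any two successors of a common world are S-related.
So F validates K, K4; S4 would additionally require S to be reflexive. The strongest is K4.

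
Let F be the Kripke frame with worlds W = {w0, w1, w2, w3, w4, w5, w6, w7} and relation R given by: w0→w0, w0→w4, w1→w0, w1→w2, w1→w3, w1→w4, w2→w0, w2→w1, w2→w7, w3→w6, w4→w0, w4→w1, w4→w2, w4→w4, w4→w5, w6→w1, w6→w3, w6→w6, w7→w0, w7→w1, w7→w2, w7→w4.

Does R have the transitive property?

No

Transitive: no — w0 R w4 and w4 R w1, but not w0 R w1.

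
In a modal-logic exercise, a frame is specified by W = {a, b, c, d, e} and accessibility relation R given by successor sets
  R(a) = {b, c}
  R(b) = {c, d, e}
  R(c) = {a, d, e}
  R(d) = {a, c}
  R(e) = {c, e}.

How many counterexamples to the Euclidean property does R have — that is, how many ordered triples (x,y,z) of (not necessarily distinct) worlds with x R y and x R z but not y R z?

Enumerating: (a,b,b), (a,c,b), (a,c,c), (b,c,c), (b,d,d), (b,d,e), (b,e,d), (c,a,a), (c,a,d), (c,a,e), (c,d,d), (c,d,e), (c,e,a), (c,e,d), (d,a,a), (d,c,c), (e,c,c).

17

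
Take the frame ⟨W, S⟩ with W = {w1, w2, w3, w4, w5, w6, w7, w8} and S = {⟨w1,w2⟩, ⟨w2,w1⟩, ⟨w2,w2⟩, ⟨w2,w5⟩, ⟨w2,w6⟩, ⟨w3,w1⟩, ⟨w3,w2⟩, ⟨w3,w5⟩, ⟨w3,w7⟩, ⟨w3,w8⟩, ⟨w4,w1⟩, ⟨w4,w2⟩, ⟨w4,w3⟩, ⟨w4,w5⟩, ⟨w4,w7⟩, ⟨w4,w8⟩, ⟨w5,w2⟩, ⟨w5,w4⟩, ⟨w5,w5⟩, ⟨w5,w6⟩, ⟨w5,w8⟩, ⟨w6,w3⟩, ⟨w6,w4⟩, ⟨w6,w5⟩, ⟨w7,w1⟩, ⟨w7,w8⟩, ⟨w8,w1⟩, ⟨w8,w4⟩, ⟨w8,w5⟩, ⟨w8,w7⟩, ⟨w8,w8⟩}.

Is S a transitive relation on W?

No

Transitive: no — w1 S w2 and w2 S w5, but not w1 S w5.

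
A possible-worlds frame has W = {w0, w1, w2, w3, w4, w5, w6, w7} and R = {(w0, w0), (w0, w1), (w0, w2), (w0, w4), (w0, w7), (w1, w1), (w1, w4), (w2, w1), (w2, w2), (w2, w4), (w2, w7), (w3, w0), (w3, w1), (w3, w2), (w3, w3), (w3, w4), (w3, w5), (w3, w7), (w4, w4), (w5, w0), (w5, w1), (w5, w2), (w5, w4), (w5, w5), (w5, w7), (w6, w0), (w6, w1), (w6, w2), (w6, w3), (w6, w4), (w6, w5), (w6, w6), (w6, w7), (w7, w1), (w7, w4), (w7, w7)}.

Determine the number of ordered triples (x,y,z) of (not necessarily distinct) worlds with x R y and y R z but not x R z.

R is transitive; there are no such tuples.

0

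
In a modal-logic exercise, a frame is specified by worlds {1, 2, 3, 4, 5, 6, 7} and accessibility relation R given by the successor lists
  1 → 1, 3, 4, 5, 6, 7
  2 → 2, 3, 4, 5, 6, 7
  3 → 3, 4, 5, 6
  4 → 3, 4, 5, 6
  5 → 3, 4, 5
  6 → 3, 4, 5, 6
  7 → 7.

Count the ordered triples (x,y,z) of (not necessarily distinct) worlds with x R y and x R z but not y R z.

Enumerating: (1,3,1), (1,3,7), (1,4,1), (1,4,7), (1,5,1), (1,5,6), (1,5,7), (1,6,1), (1,6,7), (1,7,1), (1,7,3), (1,7,4), … and 19 more.
Total: 31.

31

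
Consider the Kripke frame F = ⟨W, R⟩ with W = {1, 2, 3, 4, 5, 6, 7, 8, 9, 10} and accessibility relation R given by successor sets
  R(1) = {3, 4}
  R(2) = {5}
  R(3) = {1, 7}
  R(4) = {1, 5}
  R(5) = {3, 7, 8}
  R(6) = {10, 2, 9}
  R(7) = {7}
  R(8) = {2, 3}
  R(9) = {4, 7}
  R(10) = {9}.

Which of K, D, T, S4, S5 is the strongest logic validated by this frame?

D

Serial (axiom D): yes — every world has a successor (e.g. 1 R 3).
Reflexive (axiom T): no — 1 is not related to itself.
Transitive (axiom 4): no — 1 R 3 and 3 R 7, but not 1 R 7.
Euclidean (axiom 5): no — 1 R 3 and 1 R 4, but not 3 R 4.
So F validates K, D; T would additionally require R to be reflexive. The strongest is D.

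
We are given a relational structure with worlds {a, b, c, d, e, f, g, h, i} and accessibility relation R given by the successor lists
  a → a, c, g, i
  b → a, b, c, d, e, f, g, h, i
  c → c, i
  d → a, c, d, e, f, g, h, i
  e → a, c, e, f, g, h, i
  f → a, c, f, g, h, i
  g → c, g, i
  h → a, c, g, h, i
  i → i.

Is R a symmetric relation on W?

Symmetric: no — a R c but not c R a.

No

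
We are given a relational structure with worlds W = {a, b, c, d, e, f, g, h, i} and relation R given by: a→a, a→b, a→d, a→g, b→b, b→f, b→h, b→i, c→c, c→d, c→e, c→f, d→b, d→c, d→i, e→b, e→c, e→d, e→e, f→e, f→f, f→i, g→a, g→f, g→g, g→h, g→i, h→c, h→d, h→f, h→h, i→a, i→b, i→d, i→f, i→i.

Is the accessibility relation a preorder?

No

Reflexive: no — d is not related to itself.
Transitive: no — a R b and b R f, but not a R f.
So R is not a preorder.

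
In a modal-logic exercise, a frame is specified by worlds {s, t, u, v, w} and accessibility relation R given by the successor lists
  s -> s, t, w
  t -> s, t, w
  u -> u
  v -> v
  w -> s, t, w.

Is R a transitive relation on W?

Yes

Transitive: yes — every two-step R-path is closed by a direct edge.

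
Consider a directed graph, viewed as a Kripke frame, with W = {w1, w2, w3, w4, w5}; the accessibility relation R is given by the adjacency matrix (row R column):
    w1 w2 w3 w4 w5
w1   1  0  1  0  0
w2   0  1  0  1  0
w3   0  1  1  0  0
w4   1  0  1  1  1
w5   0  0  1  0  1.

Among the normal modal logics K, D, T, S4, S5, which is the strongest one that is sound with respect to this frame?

T

Serial (axiom D): yes — every world has a successor (e.g. w1 R w1).
Reflexive (axiom T): yes — every world is R-related to itself.
Transitive (axiom 4): no — w1 R w3 and w3 R w2, but not w1 R w2.
Euclidean (axiom 5): no — w4 R w1 and w4 R w5, but not w1 R w5.
So F validates K, D, T; S4 would additionally require R to be transitive. The strongest is T.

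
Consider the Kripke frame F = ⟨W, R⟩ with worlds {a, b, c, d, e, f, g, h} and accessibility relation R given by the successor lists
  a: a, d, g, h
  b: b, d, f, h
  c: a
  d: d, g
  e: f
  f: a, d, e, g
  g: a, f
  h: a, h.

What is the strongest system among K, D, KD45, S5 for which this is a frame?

D

Serial (axiom D): yes — every world has a successor (e.g. a R a).
Euclidean (axiom 5): no — a R d and a R h, but not d R h.
Transitive (axiom 4): no — a R g and g R f, but not a R f.
Reflexive (axiom T): no — c is not related to itself.
So F validates K, D; KD45 would additionally require R to be Euclidean and transitive. The strongest is D.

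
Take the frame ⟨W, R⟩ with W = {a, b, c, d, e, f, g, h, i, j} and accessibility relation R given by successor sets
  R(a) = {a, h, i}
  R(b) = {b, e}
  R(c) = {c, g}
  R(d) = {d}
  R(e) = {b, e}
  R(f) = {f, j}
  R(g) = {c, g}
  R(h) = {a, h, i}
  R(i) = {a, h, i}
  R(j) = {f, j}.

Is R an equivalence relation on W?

Reflexive: yes — every world is R-related to itself.
Symmetric: yes — every pair in R has its reverse in R.
Transitive: yes — every two-step R-path is closed by a direct edge.
So R is an equivalence relation.

Yes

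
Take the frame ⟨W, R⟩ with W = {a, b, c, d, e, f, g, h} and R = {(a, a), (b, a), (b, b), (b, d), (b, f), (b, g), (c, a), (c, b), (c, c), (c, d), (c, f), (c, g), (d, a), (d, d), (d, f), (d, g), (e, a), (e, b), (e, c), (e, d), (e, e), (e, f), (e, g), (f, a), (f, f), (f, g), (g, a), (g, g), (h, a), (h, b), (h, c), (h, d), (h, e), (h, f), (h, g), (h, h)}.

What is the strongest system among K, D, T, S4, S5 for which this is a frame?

Serial (axiom D): yes — every world has a successor (e.g. a R a).
Reflexive (axiom T): yes — every world is R-related to itself.
Transitive (axiom 4): yes — every two-step R-path is closed by a direct edge.
Euclidean (axiom 5): no — b R a and b R d, but not a R d.
So F validates K, D, T, S4; S5 would additionally require R to be Euclidean. The strongest is S4.

S4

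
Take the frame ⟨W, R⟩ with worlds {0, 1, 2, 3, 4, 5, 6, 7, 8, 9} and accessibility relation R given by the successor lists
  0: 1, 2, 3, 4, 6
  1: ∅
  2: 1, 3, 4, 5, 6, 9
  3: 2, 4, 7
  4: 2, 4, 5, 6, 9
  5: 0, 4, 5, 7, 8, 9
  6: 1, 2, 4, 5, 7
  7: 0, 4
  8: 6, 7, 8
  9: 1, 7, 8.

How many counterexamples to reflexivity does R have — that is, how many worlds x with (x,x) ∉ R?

7

Enumerating: 0, 1, 2, 3, 6, 7, 9.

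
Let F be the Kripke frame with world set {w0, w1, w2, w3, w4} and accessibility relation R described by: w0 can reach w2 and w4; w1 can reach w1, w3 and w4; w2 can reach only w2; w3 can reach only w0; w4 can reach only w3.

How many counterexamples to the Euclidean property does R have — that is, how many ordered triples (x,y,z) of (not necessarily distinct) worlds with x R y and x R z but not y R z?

10

Enumerating: (w0,w2,w4), (w0,w4,w2), (w0,w4,w4), (w1,w3,w1), (w1,w3,w3), (w1,w3,w4), (w1,w4,w1), (w1,w4,w4), (w3,w0,w0), (w4,w3,w3).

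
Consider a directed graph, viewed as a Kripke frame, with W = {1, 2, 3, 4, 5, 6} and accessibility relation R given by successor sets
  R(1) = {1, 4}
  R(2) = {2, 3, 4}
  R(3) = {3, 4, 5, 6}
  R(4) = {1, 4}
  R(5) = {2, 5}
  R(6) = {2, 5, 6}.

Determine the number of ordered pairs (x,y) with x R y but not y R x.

8

Enumerating: (2,3), (2,4), (3,4), (3,5), (3,6), (5,2), (6,2), (6,5).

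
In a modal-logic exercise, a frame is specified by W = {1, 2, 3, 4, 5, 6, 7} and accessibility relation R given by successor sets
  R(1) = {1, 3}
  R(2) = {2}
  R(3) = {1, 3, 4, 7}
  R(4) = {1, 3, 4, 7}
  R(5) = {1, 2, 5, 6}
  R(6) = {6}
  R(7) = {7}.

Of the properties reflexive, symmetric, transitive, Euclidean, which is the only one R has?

reflexive

Reflexive: yes — every world is R-related to itself.
Symmetric: no — 3 R 7 but not 7 R 3.
Transitive: no — 1 R 3 and 3 R 4, but not 1 R 4.
Euclidean: no — 3 R 1 and 3 R 4, but not 1 R 4.
Only reflexive holds.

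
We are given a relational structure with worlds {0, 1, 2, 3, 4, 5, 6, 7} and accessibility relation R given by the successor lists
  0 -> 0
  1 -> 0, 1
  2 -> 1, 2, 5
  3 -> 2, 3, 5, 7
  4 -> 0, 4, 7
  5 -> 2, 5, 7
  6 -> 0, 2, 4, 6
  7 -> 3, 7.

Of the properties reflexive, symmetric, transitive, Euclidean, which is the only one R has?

reflexive

Reflexive: yes — every world is R-related to itself.
Symmetric: no — 1 R 0 but not 0 R 1.
Transitive: no — 2 R 1 and 1 R 0, but not 2 R 0.
Euclidean: no — 2 R 1 and 2 R 5, but not 1 R 5.
Only reflexive holds.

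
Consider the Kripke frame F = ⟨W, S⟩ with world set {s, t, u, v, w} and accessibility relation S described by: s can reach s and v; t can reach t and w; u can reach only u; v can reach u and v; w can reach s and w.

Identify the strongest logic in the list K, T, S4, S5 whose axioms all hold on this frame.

Reflexive (axiom T): yes — every world is S-related to itself.
Transitive (axiom 4): no — s S v and v S u, but not s S u.
Euclidean (axiom 5): no — s S v and s S s, but not v S s.
So F validates K, T; S4 would additionally require S to be transitive. The strongest is T.

T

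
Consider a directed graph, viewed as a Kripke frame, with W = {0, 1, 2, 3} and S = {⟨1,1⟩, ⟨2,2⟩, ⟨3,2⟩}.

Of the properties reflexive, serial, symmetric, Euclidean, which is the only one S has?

Euclidean

Reflexive: no — 0 is not related to itself.
Serial: no — 0 has no S-successor.
Symmetric: no — 3 S 2 but not 2 S 3.
Euclidean: yes — any two successors of a common world are S-related.
Only Euclidean holds.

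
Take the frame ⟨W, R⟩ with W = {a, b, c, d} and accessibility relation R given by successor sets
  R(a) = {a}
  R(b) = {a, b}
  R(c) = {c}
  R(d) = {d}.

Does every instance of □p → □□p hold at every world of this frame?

By correspondence theory, 4 is valid on a frame iff R is transitive.
Transitive: yes — every two-step R-path is closed by a direct edge.

Yes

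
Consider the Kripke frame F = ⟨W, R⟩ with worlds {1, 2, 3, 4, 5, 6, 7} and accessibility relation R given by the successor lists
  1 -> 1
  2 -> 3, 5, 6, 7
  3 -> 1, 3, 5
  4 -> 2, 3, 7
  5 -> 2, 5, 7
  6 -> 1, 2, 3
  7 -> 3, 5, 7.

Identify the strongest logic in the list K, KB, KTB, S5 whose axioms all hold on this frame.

Symmetric (axiom B): no — 2 R 3 but not 3 R 2.
Reflexive (axiom T): no — 2 is not related to itself.
Euclidean (axiom 5): no — 2 R 3 and 2 R 6, but not 3 R 6.
So F validates K; KB would additionally require R to be symmetric. The strongest is K.

K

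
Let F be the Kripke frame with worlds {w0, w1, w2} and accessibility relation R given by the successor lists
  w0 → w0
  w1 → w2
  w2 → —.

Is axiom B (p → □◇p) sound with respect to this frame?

No

The schema B characterises exactly the symmetric frames.
Symmetric: no — w1 R w2 but not w2 R w1.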